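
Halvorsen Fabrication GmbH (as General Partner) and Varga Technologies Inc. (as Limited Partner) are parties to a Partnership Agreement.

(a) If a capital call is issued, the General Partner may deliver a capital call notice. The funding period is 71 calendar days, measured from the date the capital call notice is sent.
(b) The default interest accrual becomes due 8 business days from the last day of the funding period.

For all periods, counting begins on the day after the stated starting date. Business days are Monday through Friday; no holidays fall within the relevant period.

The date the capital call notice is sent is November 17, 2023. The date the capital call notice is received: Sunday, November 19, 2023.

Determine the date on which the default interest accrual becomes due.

Adding 71 calendar days to November 17, 2023 gives January 27, 2024, which is the last day of the funding period.
The date on which the default interest accrual becomes due: counting 8 business days from Saturday, January 27, 2024 (Jan 29, Jan 30, Jan 31, Feb 1, Feb 2, Feb 5, Feb 6, Feb 7, skipping weekends) reaches Wednesday, February 7, 2024.

February 7, 2024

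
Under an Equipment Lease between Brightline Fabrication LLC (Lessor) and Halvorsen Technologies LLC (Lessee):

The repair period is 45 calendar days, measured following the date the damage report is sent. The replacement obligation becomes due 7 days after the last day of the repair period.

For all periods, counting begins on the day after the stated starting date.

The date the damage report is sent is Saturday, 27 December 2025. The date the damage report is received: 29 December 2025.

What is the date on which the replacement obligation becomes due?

17 February 2026

Adding 45 calendar days to 27 December 2025 gives 10 February 2026, which is the last day of the repair period.
The date on which the replacement obligation becomes due: 10 February 2026 + 7 days = 17 February 2026.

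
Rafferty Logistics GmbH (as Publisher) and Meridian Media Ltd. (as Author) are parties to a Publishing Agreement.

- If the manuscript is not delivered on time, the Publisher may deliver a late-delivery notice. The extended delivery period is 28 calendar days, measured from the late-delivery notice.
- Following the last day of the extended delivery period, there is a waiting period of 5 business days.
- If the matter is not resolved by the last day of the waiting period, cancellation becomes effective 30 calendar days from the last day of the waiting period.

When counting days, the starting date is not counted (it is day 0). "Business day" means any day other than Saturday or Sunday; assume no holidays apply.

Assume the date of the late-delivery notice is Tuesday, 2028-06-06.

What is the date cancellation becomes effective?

The last day of the extended delivery period: 28 calendar days after 2028-06-06 is 2028-07-04.
From Tuesday, 2028-07-04, 5 business days (Jul 5, Jul 6, Jul 7, Jul 10, Jul 11, skipping weekends) brings us to Tuesday, 2028-07-11, which is the last day of the waiting period.
The date cancellation becomes effective: 30 calendar days after 2028-07-11 is 2028-08-10.

2028-08-10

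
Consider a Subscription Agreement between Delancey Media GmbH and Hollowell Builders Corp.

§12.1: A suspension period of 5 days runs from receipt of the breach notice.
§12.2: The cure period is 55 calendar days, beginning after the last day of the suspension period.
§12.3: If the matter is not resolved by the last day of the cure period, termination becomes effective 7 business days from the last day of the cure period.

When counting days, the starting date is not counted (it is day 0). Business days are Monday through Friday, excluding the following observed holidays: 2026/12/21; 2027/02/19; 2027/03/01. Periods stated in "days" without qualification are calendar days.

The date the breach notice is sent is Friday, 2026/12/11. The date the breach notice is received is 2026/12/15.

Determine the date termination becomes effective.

The last day of the suspension period: 2026/12/15 + 5 days = 2026/12/20.
The last day of the cure period: 2026/12/20 + 55 days = 2027/02/13.
From Saturday, 2027/02/13, 7 business days (Feb 15, Feb 16, Feb 17, Feb 18, Feb 22, Feb 23, Feb 24, skipping weekends and the listed holiday on Feb 19) brings us to Wednesday, 2027/02/24, which is the date termination becomes effective.

2027/02/24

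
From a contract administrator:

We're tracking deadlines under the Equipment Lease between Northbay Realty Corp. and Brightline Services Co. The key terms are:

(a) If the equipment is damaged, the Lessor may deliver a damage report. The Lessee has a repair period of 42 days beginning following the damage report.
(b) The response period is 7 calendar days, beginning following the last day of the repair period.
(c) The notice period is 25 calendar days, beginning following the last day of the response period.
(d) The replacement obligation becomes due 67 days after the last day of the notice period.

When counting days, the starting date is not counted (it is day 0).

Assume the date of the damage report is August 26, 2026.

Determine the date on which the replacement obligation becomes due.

January 14, 2027

The last day of the repair period: August 26, 2026 + 42 days = October 7, 2026.
Adding 7 calendar days to October 7, 2026 gives October 14, 2026, which is the last day of the response period.
The last day of the notice period: 25 calendar days after October 14, 2026 is November 8, 2026.
The date on which the replacement obligation becomes due: November 8, 2026 + 67 days = January 14, 2027.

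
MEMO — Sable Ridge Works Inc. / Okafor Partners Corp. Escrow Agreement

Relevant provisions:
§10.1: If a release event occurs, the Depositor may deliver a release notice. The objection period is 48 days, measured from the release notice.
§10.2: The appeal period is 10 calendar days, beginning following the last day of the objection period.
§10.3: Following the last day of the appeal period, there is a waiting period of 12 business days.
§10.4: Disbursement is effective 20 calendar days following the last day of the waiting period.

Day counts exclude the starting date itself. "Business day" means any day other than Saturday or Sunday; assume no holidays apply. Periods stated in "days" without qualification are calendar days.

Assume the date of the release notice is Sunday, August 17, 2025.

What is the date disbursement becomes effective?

Adding 48 calendar days to August 17, 2025 gives October 4, 2025, which is the last day of the objection period.
The last day of the appeal period: October 4, 2025 + 10 days = October 14, 2025.
The last day of the waiting period: 12 business days after Tuesday, October 14, 2025, skipping weekends — Oct 15, Oct 16, Oct 17, Oct 20, …, Oct 28, Oct 29, Oct 30 — lands on Thursday, October 30, 2025.
The date disbursement becomes effective: October 30, 2025 + 20 days = November 19, 2025.

November 19, 2025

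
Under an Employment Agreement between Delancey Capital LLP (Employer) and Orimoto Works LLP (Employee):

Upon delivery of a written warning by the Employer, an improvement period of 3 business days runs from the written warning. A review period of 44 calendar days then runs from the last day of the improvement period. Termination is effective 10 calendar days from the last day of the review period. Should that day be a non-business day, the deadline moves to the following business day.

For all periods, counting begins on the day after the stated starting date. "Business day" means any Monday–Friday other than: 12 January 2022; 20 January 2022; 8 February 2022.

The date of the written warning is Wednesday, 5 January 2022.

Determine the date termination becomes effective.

7 March 2022

From Wednesday, 5 January 2022, 3 business days (Jan 6, Jan 7, Jan 10, skipping weekends) brings us to Monday, 10 January 2022, which is the last day of the improvement period.
The last day of the review period: 10 January 2022 + 44 days = 23 February 2022.
Adding 10 calendar days to 23 February 2022 gives 5 March 2022, which is the date termination becomes effective. That falls on a Saturday, so it rolls to the next business day, Monday, 7 March 2022.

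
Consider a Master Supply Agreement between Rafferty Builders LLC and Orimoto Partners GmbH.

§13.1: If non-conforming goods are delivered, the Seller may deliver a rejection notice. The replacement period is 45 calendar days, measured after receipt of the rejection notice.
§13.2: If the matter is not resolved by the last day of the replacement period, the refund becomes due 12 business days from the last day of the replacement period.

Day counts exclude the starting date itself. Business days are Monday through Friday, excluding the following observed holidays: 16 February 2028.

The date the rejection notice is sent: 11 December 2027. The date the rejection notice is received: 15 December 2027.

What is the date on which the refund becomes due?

15 February 2028

Adding 45 calendar days to 15 December 2027 gives 29 January 2028, which is the last day of the replacement period.
The date on which the refund becomes due: counting 12 business days from Saturday, 29 January 2028 (Jan 31, Feb 1, Feb 2, Feb 3, …, Feb 11, Feb 14, Feb 15, skipping weekends) reaches Tuesday, 15 February 2028.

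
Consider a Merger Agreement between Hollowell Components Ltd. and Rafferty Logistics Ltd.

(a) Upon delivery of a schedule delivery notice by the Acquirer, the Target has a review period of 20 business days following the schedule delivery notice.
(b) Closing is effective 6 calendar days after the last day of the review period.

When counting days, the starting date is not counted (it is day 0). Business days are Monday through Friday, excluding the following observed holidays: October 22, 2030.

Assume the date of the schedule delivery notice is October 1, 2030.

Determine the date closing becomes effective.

November 5, 2030

The last day of the review period: 20 business days after Tuesday, October 1, 2030, skipping weekends and the listed holiday on Oct 22 — Oct 2, Oct 3, Oct 4, Oct 7, …, Oct 28, Oct 29, Oct 30 — lands on Wednesday, October 30, 2030.
The date closing becomes effective: October 30, 2030 + 6 days = November 5, 2030.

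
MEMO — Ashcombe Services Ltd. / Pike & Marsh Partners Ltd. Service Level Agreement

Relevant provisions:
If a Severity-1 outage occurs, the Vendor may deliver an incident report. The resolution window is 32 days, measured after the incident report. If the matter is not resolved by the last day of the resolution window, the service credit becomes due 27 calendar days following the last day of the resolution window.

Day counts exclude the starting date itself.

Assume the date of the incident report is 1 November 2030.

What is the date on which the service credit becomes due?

The last day of the resolution window: 1 November 2030 + 32 days = 3 December 2030.
Adding 27 calendar days to 3 December 2030 gives 30 December 2030, which is the date on which the service credit becomes due.

30 December 2030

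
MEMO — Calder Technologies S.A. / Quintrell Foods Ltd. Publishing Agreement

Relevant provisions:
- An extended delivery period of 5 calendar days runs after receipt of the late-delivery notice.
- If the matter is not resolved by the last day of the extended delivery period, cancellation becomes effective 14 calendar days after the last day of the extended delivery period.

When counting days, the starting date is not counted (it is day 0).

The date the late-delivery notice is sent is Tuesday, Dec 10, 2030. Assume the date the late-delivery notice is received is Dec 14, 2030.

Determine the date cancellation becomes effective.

Adding 5 calendar days to Dec 14, 2030 gives Dec 19, 2030, which is the last day of the extended delivery period.
Adding 14 calendar days to Dec 19, 2030 gives Jan 2, 2031, which is the date cancellation becomes effective.

Jan 2, 2031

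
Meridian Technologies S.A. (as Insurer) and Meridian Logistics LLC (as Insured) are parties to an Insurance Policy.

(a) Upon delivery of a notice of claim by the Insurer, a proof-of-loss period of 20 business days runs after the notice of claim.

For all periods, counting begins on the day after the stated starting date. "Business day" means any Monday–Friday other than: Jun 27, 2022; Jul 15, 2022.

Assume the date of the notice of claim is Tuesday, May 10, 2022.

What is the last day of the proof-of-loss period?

The last day of the proof-of-loss period: counting 20 business days from Tuesday, May 10, 2022 (May 11, May 12, May 13, May 16, …, Jun 3, Jun 6, Jun 7, skipping weekends) reaches Tuesday, Jun 7, 2022.

Jun 7, 2022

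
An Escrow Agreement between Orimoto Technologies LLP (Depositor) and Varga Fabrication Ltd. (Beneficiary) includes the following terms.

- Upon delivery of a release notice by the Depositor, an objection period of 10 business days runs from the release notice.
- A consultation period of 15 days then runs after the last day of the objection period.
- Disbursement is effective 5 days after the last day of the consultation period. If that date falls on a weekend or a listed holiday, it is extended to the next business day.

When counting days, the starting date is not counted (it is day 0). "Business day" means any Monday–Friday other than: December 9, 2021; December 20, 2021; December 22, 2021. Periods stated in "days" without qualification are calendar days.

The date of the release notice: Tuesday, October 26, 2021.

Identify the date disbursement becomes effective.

From Tuesday, October 26, 2021, 10 business days (Oct 27, Oct 28, Oct 29, Nov 1, Nov 2, Nov 3, Nov 4, Nov 5, Nov 8, Nov 9, skipping weekends) brings us to Tuesday, November 9, 2021, which is the last day of the objection period.
Adding 15 calendar days to November 9, 2021 gives November 24, 2021, which is the last day of the consultation period.
The date disbursement becomes effective: 5 calendar days after November 24, 2021 is November 29, 2021. November 29, 2021 is a Monday and is not a listed holiday, so no roll-forward applies.

November 29, 2021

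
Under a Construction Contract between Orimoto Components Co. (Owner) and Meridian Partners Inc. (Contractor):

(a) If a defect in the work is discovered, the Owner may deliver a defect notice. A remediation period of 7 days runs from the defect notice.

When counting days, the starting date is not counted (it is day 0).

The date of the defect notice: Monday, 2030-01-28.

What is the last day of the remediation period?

The last day of the remediation period: 2030-01-28 + 7 days = 2030-02-04.

2030-02-04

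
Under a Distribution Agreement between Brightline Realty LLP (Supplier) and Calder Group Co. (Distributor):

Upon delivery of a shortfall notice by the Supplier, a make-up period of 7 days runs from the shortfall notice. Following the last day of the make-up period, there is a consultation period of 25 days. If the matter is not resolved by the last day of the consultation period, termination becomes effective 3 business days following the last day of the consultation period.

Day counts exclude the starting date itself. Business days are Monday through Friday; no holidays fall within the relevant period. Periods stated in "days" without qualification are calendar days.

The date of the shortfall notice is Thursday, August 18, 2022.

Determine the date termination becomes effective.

September 22, 2022

The last day of the make-up period: August 18, 2022 + 7 days = August 25, 2022.
The last day of the consultation period: August 25, 2022 + 25 days = September 19, 2022.
The date termination becomes effective: 3 business days after Monday, September 19, 2022, skipping weekends — Sep 20, Sep 21, Sep 22 — lands on Thursday, September 22, 2022.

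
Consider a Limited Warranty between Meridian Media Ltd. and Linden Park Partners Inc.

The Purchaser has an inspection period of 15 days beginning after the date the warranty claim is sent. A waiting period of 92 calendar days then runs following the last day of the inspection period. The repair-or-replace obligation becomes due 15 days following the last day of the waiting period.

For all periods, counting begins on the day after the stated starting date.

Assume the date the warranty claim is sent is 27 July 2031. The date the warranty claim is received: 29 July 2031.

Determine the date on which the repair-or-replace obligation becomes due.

The last day of the inspection period: 15 calendar days after 27 July 2031 is 11 August 2031.
The last day of the waiting period: 92 calendar days after 11 August 2031 is 11 November 2031.
The date on which the repair-or-replace obligation becomes due: 11 November 2031 + 15 days = 26 November 2031.

26 November 2031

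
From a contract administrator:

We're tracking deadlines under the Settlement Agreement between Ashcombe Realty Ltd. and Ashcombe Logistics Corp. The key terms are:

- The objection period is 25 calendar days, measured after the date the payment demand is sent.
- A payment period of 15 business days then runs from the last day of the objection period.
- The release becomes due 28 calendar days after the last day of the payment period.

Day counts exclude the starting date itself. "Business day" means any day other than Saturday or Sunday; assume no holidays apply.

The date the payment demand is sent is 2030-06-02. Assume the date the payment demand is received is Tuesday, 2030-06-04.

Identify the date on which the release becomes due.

2030-08-15

Adding 25 calendar days to 2030-06-02 gives 2030-06-27, which is the last day of the objection period.
The last day of the payment period: counting 15 business days from Thursday, 2030-06-27 (Jun 28, Jul 1, Jul 2, Jul 3, …, Jul 16, Jul 17, Jul 18, skipping weekends) reaches Thursday, 2030-07-18.
The date on which the release becomes due: 2030-07-18 + 28 days = 2030-08-15.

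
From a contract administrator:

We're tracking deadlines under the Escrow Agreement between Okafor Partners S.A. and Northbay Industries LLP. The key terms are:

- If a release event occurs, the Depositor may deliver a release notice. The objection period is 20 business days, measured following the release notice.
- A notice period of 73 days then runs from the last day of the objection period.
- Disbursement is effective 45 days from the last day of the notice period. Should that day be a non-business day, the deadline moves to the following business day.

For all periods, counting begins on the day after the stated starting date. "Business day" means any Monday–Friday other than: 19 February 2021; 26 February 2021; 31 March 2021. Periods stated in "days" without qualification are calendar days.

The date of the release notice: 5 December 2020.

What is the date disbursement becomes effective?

From Saturday, 5 December 2020, 20 business days (Dec 7, Dec 8, Dec 9, Dec 10, …, Dec 30, Dec 31, Jan 1, skipping weekends) brings us to Friday, 1 January 2021, which is the last day of the objection period.
The last day of the notice period: 73 calendar days after 1 January 2021 is 15 March 2021.
Adding 45 calendar days to 15 March 2021 gives 29 April 2021, which is the date disbursement becomes effective. 29 April 2021 is a Thursday and is not a listed holiday, so no roll-forward applies.

29 April 2021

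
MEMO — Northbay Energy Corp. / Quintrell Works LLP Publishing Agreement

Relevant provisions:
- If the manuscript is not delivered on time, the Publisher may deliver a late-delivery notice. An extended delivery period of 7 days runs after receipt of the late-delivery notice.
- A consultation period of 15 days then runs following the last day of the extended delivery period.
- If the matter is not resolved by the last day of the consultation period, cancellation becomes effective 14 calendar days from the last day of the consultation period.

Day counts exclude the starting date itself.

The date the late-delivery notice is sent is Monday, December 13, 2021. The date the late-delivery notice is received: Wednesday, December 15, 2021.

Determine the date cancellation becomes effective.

January 20, 2022

The last day of the extended delivery period: December 15, 2021 + 7 days = December 22, 2021.
The last day of the consultation period: 15 calendar days after December 22, 2021 is January 6, 2022.
Adding 14 calendar days to January 6, 2022 gives January 20, 2022, which is the date cancellation becomes effective.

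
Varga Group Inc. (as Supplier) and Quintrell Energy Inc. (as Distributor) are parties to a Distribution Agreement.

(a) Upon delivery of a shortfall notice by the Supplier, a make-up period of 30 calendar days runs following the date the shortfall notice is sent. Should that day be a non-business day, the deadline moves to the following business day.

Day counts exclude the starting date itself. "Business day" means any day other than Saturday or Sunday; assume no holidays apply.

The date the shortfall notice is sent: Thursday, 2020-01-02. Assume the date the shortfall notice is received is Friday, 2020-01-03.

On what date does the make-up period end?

2020-02-03

The last day of the make-up period: 2020-01-02 + 30 days = 2020-02-01. That falls on a Saturday, so it rolls to the next business day, Monday, 2020-02-03.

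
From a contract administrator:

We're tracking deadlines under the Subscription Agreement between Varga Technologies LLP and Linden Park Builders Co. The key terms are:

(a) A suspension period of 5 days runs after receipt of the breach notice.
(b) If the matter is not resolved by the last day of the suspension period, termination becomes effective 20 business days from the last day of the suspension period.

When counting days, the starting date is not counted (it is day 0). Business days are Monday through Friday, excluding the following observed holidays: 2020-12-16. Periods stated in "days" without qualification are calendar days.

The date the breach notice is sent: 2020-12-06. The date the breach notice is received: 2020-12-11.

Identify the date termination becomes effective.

Adding 5 calendar days to 2020-12-11 gives 2020-12-16, which is the last day of the suspension period.
The date termination becomes effective: counting 20 business days from Wednesday, 2020-12-16 (Dec 17, Dec 18, Dec 21, Dec 22, …, Jan 11, Jan 12, Jan 13, skipping weekends) reaches Wednesday, 2021-01-13.

2021-01-13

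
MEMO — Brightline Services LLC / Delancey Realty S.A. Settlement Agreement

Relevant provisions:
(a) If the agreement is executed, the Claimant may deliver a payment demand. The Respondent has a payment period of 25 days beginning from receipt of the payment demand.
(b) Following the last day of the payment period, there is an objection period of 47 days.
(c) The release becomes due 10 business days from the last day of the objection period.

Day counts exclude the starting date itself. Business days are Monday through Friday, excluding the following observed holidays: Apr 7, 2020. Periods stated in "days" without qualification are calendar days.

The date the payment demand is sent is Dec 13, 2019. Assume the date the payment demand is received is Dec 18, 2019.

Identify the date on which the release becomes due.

Mar 13, 2020

The last day of the payment period: 25 calendar days after Dec 18, 2019 is Jan 12, 2020.
Adding 47 calendar days to Jan 12, 2020 gives Feb 28, 2020, which is the last day of the objection period.
The date on which the release becomes due: 10 business days after Friday, Feb 28, 2020, skipping weekends — Mar 2, Mar 3, Mar 4, Mar 5, Mar 6, Mar 9, Mar 10, Mar 11, Mar 12, Mar 13 — lands on Friday, Mar 13, 2020.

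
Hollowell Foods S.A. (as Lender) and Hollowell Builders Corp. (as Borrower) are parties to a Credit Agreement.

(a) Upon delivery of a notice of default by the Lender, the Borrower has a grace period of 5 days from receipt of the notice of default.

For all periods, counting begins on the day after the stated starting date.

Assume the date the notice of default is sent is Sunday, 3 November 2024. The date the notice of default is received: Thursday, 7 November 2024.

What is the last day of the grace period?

The last day of the grace period: 7 November 2024 + 5 days = 12 November 2024.

12 November 2024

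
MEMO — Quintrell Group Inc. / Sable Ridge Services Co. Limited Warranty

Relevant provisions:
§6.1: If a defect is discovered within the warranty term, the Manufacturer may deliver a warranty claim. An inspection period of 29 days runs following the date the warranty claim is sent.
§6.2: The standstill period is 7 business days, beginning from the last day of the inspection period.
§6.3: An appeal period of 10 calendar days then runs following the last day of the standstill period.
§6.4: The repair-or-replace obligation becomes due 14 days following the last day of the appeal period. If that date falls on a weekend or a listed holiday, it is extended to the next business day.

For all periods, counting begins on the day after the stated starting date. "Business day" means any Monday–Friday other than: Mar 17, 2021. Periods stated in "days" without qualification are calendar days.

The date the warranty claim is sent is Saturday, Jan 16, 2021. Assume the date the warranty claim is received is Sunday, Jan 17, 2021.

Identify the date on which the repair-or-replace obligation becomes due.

Mar 19, 2021

Adding 29 calendar days to Jan 16, 2021 gives Feb 14, 2021, which is the last day of the inspection period.
From Sunday, Feb 14, 2021, 7 business days (Feb 15, Feb 16, Feb 17, Feb 18, Feb 19, Feb 22, Feb 23, skipping weekends) brings us to Tuesday, Feb 23, 2021, which is the last day of the standstill period.
The last day of the appeal period: Feb 23, 2021 + 10 days = Mar 5, 2021.
The date on which the repair-or-replace obligation becomes due: 14 calendar days after Mar 5, 2021 is Mar 19, 2021. Mar 19, 2021 is a Friday and is not a listed holiday, so no roll-forward applies.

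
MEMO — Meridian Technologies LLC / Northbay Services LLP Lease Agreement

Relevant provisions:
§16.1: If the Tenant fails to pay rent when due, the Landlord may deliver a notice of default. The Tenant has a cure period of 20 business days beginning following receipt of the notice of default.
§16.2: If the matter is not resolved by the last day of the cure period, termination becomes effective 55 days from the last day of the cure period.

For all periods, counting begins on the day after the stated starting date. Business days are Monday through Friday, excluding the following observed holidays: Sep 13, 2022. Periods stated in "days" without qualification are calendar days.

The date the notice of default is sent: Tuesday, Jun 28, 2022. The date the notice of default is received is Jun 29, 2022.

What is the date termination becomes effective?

Sep 20, 2022

The last day of the cure period: counting 20 business days from Wednesday, Jun 29, 2022 (Jun 30, Jul 1, Jul 4, Jul 5, …, Jul 25, Jul 26, Jul 27, skipping weekends) reaches Wednesday, Jul 27, 2022.
The date termination becomes effective: Jul 27, 2022 + 55 days = Sep 20, 2022.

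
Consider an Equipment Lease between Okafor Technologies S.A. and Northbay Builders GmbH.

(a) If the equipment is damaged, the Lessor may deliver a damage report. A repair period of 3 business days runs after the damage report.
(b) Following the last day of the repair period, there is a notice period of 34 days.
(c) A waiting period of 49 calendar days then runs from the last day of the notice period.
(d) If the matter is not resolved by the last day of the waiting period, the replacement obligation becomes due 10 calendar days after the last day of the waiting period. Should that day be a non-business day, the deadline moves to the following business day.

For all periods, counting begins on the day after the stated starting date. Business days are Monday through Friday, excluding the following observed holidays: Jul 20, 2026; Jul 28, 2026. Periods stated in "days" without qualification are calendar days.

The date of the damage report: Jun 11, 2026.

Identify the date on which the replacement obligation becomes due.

Sep 17, 2026

The last day of the repair period: counting 3 business days from Thursday, Jun 11, 2026 (Jun 12, Jun 15, Jun 16, skipping weekends) reaches Tuesday, Jun 16, 2026.
The last day of the notice period: 34 calendar days after Jun 16, 2026 is Jul 20, 2026.
Adding 49 calendar days to Jul 20, 2026 gives Sep 7, 2026, which is the last day of the waiting period.
The date on which the replacement obligation becomes due: Sep 7, 2026 + 10 days = Sep 17, 2026. Sep 17, 2026 is a Thursday and is not a listed holiday, so no roll-forward applies.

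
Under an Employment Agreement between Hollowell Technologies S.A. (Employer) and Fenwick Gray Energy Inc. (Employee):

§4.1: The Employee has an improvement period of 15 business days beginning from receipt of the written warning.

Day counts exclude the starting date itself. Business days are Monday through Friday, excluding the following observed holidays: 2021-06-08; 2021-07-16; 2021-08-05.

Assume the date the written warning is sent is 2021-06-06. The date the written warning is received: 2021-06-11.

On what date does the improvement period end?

2021-07-02

From Friday, 2021-06-11, 15 business days (Jun 14, Jun 15, Jun 16, Jun 17, …, Jun 30, Jul 1, Jul 2, skipping weekends) brings us to Friday, 2021-07-02, which is the last day of the improvement period.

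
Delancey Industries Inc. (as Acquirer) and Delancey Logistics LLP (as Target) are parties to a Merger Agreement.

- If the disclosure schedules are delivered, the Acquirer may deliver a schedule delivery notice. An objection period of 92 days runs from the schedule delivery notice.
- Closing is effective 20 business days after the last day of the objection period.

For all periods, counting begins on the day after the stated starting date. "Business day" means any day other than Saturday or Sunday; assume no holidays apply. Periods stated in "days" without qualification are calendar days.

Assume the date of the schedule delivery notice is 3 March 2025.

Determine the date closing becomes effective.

1 July 2025

Adding 92 calendar days to 3 March 2025 gives 3 June 2025, which is the last day of the objection period.
The date closing becomes effective: 20 business days after Tuesday, 3 June 2025, skipping weekends — Jun 4, Jun 5, Jun 6, Jun 9, …, Jun 27, Jun 30, Jul 1 — lands on Tuesday, 1 July 2025.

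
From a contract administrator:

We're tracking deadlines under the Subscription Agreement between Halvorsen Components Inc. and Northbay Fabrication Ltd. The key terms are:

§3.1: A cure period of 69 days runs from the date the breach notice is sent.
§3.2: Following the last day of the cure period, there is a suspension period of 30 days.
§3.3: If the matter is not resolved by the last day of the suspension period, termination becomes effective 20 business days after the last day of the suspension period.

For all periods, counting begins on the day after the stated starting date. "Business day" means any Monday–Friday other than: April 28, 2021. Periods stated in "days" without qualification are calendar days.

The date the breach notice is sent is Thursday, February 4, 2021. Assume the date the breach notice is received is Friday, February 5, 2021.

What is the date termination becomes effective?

June 11, 2021

The last day of the cure period: 69 calendar days after February 4, 2021 is April 14, 2021.
Adding 30 calendar days to April 14, 2021 gives May 14, 2021, which is the last day of the suspension period.
The date termination becomes effective: 20 business days after Friday, May 14, 2021, skipping weekends — May 17, May 18, May 19, May 20, …, Jun 9, Jun 10, Jun 11 — lands on Friday, June 11, 2021.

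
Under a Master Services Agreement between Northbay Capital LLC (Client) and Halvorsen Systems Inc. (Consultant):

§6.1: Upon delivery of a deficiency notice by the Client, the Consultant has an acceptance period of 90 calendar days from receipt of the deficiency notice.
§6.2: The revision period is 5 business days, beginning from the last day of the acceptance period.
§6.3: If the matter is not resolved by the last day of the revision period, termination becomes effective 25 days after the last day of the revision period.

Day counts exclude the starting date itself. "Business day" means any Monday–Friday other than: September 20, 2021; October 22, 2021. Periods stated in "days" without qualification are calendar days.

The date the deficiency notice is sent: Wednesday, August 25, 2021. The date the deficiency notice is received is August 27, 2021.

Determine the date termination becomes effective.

Adding 90 calendar days to August 27, 2021 gives November 25, 2021, which is the last day of the acceptance period.
The last day of the revision period: counting 5 business days from Thursday, November 25, 2021 (Nov 26, Nov 29, Nov 30, Dec 1, Dec 2, skipping weekends) reaches Thursday, December 2, 2021.
Adding 25 calendar days to December 2, 2021 gives December 27, 2021, which is the date termination becomes effective.

December 27, 2021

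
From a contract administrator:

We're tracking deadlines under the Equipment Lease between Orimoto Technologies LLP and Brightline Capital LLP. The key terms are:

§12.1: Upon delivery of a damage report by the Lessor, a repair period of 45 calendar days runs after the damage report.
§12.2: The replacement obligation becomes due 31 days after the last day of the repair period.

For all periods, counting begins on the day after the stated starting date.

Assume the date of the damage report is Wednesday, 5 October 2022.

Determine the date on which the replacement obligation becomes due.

The last day of the repair period: 45 calendar days after 5 October 2022 is 19 November 2022.
The date on which the replacement obligation becomes due: 19 November 2022 + 31 days = 20 December 2022.

20 December 2022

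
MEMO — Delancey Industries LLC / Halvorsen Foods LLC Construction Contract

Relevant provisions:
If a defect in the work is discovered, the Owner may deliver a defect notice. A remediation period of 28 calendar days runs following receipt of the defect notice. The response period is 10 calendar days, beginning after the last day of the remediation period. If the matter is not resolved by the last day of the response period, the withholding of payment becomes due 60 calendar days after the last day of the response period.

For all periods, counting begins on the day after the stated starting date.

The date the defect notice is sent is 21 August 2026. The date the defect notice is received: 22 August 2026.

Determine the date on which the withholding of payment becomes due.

28 November 2026

The last day of the remediation period: 28 calendar days after 22 August 2026 is 19 September 2026.
Adding 10 calendar days to 19 September 2026 gives 29 September 2026, which is the last day of the response period.
The date on which the withholding of payment becomes due: 60 calendar days after 29 September 2026 is 28 November 2026.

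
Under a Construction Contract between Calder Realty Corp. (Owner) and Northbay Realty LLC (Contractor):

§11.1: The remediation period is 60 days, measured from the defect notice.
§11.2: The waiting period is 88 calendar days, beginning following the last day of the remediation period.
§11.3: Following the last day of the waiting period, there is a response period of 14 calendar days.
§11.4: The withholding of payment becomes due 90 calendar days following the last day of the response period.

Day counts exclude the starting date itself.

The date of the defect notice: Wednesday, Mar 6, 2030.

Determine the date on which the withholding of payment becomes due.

Nov 13, 2030

Adding 60 calendar days to Mar 6, 2030 gives May 5, 2030, which is the last day of the remediation period.
The last day of the waiting period: 88 calendar days after May 5, 2030 is Aug 1, 2030.
Adding 14 calendar days to Aug 1, 2030 gives Aug 15, 2030, which is the last day of the response period.
Adding 90 calendar days to Aug 15, 2030 gives Nov 13, 2030, which is the date on which the withholding of payment becomes due.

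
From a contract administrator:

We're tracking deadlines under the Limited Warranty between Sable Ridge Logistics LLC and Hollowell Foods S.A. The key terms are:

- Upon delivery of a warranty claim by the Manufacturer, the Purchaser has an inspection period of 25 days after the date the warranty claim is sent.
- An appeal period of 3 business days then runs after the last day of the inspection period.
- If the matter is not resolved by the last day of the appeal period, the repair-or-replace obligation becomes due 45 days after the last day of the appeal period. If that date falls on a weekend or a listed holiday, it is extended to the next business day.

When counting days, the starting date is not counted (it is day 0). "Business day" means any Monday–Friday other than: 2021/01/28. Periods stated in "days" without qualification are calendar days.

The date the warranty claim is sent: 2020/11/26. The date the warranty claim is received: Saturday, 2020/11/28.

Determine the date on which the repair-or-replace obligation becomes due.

2021/02/08

The last day of the inspection period: 25 calendar days after 2020/11/26 is 2020/12/21.
From Monday, 2020/12/21, 3 business days (Dec 22, Dec 23, Dec 24, skipping weekends) brings us to Thursday, 2020/12/24, which is the last day of the appeal period.
The date on which the repair-or-replace obligation becomes due: 45 calendar days after 2020/12/24 is 2021/02/07. That falls on a Sunday, so it rolls to the next business day, Monday, 2021/02/08.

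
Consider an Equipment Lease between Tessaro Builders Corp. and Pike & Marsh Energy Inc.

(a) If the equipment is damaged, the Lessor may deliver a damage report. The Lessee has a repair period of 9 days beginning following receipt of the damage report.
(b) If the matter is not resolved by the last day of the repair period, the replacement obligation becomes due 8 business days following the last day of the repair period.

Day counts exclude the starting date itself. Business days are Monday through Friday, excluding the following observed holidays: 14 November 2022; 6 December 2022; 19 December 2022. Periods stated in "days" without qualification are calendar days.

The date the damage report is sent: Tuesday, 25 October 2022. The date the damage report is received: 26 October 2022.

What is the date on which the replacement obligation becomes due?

17 November 2022

Adding 9 calendar days to 26 October 2022 gives 4 November 2022, which is the last day of the repair period.
From Friday, 4 November 2022, 8 business days (Nov 7, Nov 8, Nov 9, Nov 10, Nov 11, Nov 15, Nov 16, Nov 17, skipping weekends and the listed holiday on Nov 14) brings us to Thursday, 17 November 2022, which is the date on which the replacement obligation becomes due.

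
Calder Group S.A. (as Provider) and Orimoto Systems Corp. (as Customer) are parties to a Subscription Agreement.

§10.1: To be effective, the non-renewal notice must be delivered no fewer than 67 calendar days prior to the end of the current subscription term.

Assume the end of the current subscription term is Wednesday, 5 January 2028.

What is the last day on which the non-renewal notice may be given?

Counting back 67 calendar days from 5 January 2028 gives 30 October 2027.

30 October 2027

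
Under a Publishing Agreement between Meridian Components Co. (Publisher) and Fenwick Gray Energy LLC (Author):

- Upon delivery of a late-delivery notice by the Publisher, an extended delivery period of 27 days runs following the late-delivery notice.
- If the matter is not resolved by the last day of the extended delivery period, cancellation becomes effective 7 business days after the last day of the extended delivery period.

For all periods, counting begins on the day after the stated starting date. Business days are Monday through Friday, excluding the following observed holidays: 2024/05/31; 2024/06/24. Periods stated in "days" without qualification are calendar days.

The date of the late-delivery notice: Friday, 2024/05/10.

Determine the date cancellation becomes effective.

The last day of the extended delivery period: 27 calendar days after 2024/05/10 is 2024/06/06.
The date cancellation becomes effective: 7 business days after Thursday, 2024/06/06, skipping weekends — Jun 7, Jun 10, Jun 11, Jun 12, Jun 13, Jun 14, Jun 17 — lands on Monday, 2024/06/17.

2024/06/17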